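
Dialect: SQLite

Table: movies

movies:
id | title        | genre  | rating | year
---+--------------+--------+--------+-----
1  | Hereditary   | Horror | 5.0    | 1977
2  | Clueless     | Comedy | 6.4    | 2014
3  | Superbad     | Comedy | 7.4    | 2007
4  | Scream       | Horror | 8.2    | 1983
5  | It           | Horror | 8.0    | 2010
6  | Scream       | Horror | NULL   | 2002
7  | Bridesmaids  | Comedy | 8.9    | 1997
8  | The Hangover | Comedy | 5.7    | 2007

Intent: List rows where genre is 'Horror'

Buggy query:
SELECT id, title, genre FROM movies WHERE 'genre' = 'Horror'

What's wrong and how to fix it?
Bug: Single quotes denote string literals in SQL; the column name is being compared as a constant string

Fix: Reference the column as genre without single quotes

Corrected query:
SELECT id, title, genre FROM movies WHERE genre = 'Horror'

Result:
id | title      | genre 
---+------------+-------
1  | Hereditary | Horror
4  | Scream     | Horror
5  | It         | Horror
6  | Scream     | Horror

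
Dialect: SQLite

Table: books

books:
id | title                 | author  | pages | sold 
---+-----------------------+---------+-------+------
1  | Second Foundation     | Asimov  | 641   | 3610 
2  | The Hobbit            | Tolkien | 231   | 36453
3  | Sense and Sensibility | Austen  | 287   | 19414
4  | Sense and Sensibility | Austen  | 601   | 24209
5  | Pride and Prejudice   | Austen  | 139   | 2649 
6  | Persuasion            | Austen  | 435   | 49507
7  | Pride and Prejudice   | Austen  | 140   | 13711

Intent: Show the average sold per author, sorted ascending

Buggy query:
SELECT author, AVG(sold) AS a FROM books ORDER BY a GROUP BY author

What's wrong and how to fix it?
Bug: GROUP BY must precede ORDER BY

Fix: Reorder: SELECT … FROM … GROUP BY … ORDER BY …

Corrected query:
SELECT author, AVG(sold) AS a FROM books GROUP BY author ORDER BY a

Result:
author  | a    
--------+------
Asimov  | 3610 
Austen  | 21898
Tolkien | 36453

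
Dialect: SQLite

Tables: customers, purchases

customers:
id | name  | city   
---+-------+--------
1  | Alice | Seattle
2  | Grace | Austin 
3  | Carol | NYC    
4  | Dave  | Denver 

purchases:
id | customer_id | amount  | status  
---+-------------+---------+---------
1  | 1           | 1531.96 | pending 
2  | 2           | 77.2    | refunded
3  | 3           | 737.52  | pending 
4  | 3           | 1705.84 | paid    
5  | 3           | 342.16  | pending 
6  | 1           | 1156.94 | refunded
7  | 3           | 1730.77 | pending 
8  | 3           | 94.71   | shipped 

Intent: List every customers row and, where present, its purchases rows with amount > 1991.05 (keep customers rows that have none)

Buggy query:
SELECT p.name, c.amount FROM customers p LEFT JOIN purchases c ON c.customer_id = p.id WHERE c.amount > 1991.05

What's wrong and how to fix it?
Bug: Filtering c.amount in WHERE discards the NULL rows produced by LEFT JOIN, turning it into an inner join

Fix: Put 'c.amount > 1991.05' in the JOIN's ON clause instead of WHERE

Corrected query:
SELECT p.name, c.amount FROM customers p LEFT JOIN purchases c ON c.customer_id = p.id AND c.amount > 1991.05

Result:
name  | amount
------+-------
Alice | NULL  
Grace | NULL  
Carol | NULL  
Dave  | NULL  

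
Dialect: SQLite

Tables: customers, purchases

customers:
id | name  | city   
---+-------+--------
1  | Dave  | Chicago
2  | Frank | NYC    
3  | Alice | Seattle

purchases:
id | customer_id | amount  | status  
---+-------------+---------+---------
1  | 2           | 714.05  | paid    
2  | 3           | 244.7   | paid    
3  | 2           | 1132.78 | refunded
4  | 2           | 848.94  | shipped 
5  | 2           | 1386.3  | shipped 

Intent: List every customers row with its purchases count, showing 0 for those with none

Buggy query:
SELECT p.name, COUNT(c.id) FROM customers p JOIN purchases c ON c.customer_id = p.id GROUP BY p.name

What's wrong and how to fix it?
Bug: An inner join excludes parents with zero children

Fix: Switch to LEFT JOIN to retain unmatched parent rows

Corrected query:
SELECT p.name, COUNT(c.id) FROM customers p LEFT JOIN purchases c ON c.customer_id = p.id GROUP BY p.name

Result:
name  | COUNT(c.id)
------+------------
Alice | 1          
Dave  | 0          
Frank | 4          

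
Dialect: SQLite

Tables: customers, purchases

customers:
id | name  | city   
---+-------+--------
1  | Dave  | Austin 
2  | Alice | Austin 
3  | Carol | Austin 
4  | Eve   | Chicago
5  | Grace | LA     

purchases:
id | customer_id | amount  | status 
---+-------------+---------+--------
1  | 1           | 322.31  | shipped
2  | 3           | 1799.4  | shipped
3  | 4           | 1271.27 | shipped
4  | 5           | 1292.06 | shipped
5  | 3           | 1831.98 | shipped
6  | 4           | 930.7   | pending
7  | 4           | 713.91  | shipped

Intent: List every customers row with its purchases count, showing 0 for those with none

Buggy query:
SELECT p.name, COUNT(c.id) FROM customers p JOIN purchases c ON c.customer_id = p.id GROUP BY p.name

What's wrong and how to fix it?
Bug: An inner join excludes parents with zero children

Fix: Switch to LEFT JOIN to retain unmatched parent rows

Corrected query:
SELECT p.name, COUNT(c.id) FROM customers p LEFT JOIN purchases c ON c.customer_id = p.id GROUP BY p.name

Result:
name  | COUNT(c.id)
------+------------
Alice | 0          
Carol | 2          
Dave  | 1          
Eve   | 3          
Grace | 1          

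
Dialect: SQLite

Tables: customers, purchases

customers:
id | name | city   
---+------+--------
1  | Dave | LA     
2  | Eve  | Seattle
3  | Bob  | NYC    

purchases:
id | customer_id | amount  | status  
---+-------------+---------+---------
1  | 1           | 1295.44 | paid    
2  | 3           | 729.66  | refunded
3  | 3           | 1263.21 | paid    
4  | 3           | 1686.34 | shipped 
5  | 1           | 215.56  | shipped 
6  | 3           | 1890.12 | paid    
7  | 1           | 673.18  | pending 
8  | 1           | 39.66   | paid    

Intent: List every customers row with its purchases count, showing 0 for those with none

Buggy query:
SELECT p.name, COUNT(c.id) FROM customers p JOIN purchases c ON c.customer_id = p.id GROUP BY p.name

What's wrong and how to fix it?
Bug: INNER JOIN drops customers rows that have no matching purchases rows

Fix: Switch to LEFT JOIN to retain unmatched parent rows

Corrected query:
SELECT p.name, COUNT(c.id) FROM customers p LEFT JOIN purchases c ON c.customer_id = p.id GROUP BY p.name

Result:
name | COUNT(c.id)
-----+------------
Bob  | 4          
Dave | 4          
Eve  | 0          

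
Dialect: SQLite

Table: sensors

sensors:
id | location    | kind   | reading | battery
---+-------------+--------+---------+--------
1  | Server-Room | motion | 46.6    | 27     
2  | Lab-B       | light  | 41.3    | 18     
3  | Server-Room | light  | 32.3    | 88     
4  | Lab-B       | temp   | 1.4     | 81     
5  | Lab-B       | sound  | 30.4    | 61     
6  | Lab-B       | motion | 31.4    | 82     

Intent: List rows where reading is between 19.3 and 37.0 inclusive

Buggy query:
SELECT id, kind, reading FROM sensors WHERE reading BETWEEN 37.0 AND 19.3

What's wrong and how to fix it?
Bug: BETWEEN expects the lower bound first; with 37.0 AND 19.3 the range is empty

Fix: Swap the bounds so the smaller value comes first

Corrected query:
SELECT id, kind, reading FROM sensors WHERE reading BETWEEN 19.3 AND 37.0

Result:
id | kind   | reading
---+--------+--------
3  | light  | 32.3   
5  | sound  | 30.4   
6  | motion | 31.4   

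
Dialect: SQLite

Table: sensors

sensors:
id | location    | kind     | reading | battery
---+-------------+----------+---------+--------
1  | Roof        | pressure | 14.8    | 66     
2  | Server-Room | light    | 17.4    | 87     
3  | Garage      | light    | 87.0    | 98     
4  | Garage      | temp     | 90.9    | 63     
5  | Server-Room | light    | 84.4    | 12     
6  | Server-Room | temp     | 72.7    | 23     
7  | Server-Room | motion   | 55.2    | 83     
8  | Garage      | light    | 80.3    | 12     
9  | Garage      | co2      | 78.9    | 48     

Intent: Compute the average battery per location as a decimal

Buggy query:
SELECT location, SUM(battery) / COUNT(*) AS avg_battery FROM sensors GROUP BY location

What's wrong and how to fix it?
Bug: Both operands are integers, so '/' performs integer division and truncates

Fix: Cast one side to REAL so the division keeps the fractional part

Corrected query:
SELECT location, SUM(battery) * 1.0 / COUNT(*) AS avg_battery FROM sensors GROUP BY location

Result:
location    | avg_battery
------------+------------
Garage      | 55.25      
Roof        | 66         
Server-Room | 51.25      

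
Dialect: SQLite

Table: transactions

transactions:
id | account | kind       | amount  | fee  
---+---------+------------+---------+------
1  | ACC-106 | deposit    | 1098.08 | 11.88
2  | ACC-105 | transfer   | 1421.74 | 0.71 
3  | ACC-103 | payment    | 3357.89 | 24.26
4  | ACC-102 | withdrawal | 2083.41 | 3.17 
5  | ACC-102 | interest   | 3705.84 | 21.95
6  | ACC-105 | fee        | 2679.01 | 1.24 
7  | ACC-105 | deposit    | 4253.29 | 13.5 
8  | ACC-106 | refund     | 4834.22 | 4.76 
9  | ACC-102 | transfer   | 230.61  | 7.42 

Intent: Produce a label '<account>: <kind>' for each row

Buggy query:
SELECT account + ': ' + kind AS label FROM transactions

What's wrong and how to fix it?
Bug: SQLite uses || for string concatenation; + coerces text to numbers (yielding 0)

Fix: Use the || operator for string concatenation

Corrected query:
SELECT account || ': ' || kind AS label FROM transactions

Result:
label              
-------------------
ACC-106: deposit   
ACC-105: transfer  
ACC-103: payment   
ACC-102: withdrawal
ACC-102: interest  
ACC-105: fee       
ACC-105: deposit   
ACC-106: refund    
ACC-102: transfer  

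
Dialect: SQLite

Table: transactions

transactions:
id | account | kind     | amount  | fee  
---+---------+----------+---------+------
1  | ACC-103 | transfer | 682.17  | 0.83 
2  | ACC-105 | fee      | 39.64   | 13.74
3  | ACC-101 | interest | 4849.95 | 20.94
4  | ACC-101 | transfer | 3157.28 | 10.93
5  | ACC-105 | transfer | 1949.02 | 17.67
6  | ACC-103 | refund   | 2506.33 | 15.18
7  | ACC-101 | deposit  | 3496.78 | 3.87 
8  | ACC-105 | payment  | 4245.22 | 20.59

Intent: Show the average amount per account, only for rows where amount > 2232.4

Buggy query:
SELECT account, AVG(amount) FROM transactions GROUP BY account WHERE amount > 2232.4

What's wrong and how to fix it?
Bug: Row-level WHERE must come before GROUP BY in the clause order

Fix: Move the WHERE clause before GROUP BY

Corrected query:
SELECT account, AVG(amount) FROM transactions WHERE amount > 2232.4 GROUP BY account

Result:
account | AVG(amount)
--------+------------
ACC-101 | 3834.67    
ACC-103 | 2506.33    
ACC-105 | 4245.22    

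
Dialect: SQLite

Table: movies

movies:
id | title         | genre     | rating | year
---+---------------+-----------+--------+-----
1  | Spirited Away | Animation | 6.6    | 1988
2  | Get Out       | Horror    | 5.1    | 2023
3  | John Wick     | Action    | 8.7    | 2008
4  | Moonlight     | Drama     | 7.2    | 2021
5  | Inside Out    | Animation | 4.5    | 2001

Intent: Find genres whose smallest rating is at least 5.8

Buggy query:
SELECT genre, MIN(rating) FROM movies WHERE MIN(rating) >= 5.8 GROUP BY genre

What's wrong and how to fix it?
Bug: Aggregates like MIN are computed per group after WHERE runs

Fix: Replace WHERE with HAVING after the GROUP BY

Corrected query:
SELECT genre, MIN(rating) FROM movies GROUP BY genre HAVING MIN(rating) >= 5.8

Result:
genre  | MIN(rating)
-------+------------
Action | 8.7        
Drama  | 7.2        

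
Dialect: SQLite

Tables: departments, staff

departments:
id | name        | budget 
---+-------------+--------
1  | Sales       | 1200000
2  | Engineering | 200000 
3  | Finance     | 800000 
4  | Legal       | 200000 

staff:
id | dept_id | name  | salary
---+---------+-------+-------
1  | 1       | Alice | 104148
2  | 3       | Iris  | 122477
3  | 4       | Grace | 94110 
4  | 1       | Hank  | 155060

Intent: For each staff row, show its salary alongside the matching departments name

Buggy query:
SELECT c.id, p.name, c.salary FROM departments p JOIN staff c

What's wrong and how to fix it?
Bug: JOIN with no ON clause produces a cartesian product; every staff row pairs with every departments row

Fix: Add ON c.dept_id = p.id to the JOIN

Corrected query:
SELECT c.id, p.name, c.salary FROM departments p JOIN staff c ON c.dept_id = p.id

Result:
id | name    | salary
---+---------+-------
1  | Sales   | 104148
2  | Finance | 122477
3  | Legal   | 94110 
4  | Sales   | 155060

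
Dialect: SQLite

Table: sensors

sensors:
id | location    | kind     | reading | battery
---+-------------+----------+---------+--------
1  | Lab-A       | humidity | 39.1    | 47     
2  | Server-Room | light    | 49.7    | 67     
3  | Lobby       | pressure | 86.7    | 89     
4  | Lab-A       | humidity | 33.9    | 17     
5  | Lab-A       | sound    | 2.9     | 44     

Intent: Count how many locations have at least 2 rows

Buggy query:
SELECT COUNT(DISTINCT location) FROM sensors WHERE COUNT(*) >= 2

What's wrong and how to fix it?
Bug: COUNT(*) cannot appear in WHERE; the per-group count doesn't exist yet

Fix: Use a subquery that GROUPs and filters with HAVING, then count its rows

Corrected query:
SELECT COUNT(*) FROM (SELECT location FROM sensors GROUP BY location HAVING COUNT(*) >= 2)

Result:
COUNT(*)
--------
1       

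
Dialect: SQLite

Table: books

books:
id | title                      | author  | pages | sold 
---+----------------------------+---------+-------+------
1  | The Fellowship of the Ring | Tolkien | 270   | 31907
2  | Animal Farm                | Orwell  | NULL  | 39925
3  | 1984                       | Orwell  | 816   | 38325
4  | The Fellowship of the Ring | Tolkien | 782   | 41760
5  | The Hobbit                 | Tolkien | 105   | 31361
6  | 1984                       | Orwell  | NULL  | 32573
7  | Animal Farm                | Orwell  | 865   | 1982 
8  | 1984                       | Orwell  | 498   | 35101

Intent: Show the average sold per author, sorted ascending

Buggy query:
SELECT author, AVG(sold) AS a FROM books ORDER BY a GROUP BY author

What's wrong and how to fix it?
Bug: GROUP BY must precede ORDER BY

Fix: Move ORDER BY to the end, after GROUP BY

Corrected query:
SELECT author, AVG(sold) AS a FROM books GROUP BY author ORDER BY a

Result:
author  | a           
--------+-------------
Orwell  | 29581.2     
Tolkien | 35009.333333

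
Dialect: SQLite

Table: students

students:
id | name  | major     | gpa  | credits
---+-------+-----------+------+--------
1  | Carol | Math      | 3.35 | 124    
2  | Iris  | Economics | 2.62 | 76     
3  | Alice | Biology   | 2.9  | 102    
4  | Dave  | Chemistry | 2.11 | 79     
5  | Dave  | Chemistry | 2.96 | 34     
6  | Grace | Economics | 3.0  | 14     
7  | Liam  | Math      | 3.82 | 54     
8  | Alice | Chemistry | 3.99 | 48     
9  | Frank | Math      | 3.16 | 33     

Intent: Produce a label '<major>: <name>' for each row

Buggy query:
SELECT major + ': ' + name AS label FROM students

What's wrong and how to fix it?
Bug: SQLite uses || for string concatenation; + coerces text to numbers (yielding 0)

Fix: Use the || operator for string concatenation

Corrected query:
SELECT major || ': ' || name AS label FROM students

Result:
label           
----------------
Math: Carol     
Economics: Iris 
Biology: Alice  
Chemistry: Dave 
Chemistry: Dave 
Economics: Grace
Math: Liam      
Chemistry: Alice
Math: Frank     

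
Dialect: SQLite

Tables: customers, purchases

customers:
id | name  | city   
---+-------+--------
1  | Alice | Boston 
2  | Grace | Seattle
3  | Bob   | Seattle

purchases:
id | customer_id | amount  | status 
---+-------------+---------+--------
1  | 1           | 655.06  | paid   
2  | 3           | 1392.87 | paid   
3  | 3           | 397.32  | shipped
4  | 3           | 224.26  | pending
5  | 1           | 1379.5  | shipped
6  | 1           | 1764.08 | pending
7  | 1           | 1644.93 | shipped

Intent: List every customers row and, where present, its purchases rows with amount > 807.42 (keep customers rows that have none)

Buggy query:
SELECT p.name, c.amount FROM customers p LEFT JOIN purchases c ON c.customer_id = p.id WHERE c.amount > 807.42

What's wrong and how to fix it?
Bug: A WHERE condition on the right-hand table after LEFT JOIN drops unmatched parents

Fix: Put 'c.amount > 807.42' in the JOIN's ON clause instead of WHERE

Corrected query:
SELECT p.name, c.amount FROM customers p LEFT JOIN purchases c ON c.customer_id = p.id AND c.amount > 807.42

Result:
name  | amount 
------+--------
Alice | 1379.5 
Alice | 1644.93
Alice | 1764.08
Grace | NULL   
Bob   | 1392.87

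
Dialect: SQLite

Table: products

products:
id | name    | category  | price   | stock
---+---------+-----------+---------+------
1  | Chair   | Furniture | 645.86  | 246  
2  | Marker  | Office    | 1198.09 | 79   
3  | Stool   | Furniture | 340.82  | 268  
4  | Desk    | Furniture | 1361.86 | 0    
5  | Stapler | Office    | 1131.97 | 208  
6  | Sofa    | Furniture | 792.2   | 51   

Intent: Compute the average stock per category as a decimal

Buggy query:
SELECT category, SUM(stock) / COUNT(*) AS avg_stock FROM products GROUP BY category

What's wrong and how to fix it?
Bug: Both operands are integers, so '/' performs integer division and truncates

Fix: Multiply by 1.0 (or CAST to REAL) to force floating-point division

Corrected query:
SELECT category, SUM(stock) * 1.0 / COUNT(*) AS avg_stock FROM products GROUP BY category

Result:
category  | avg_stock
----------+----------
Furniture | 141.25   
Office    | 143.5    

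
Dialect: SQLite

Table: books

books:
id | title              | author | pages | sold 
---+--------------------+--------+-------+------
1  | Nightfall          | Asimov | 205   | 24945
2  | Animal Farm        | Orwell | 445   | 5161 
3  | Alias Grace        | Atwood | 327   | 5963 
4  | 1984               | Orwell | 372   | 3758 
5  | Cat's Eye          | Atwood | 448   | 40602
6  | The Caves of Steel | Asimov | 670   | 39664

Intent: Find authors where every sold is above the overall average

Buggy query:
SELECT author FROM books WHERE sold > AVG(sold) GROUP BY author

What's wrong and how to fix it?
Bug: WHERE evaluates per row before aggregation, so AVG() is unavailable

Fix: Compute the overall average in a scalar subquery and compare each group's MIN against it in HAVING

Corrected query:
SELECT author FROM books GROUP BY author HAVING MIN(sold) > (SELECT AVG(sold) FROM books)

Result:
author
------
Asimov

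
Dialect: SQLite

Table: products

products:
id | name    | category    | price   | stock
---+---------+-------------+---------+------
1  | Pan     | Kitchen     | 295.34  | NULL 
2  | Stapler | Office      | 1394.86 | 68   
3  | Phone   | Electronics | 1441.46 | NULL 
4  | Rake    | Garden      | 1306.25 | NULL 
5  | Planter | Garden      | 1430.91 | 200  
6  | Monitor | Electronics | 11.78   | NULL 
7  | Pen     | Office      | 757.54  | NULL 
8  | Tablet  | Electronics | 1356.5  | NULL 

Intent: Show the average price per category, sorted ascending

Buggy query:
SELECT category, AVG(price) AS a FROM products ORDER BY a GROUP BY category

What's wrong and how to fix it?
Bug: ORDER BY appears before GROUP BY; SQL clause order requires GROUP BY first

Fix: Move ORDER BY to the end, after GROUP BY

Corrected query:
SELECT category, AVG(price) AS a FROM products GROUP BY category ORDER BY a

Result:
category    | a      
------------+--------
Kitchen     | 295.34 
Electronics | 936.58 
Office      | 1076.2 
Garden      | 1368.58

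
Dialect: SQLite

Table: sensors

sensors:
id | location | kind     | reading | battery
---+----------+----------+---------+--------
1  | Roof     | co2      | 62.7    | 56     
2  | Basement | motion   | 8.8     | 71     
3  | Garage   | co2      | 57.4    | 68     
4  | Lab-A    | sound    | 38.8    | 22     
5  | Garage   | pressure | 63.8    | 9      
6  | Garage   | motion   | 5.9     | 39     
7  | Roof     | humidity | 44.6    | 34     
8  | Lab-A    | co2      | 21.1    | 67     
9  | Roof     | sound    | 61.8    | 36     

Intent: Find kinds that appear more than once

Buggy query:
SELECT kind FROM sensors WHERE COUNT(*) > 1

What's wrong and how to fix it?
Bug: WHERE can't reference COUNT(*); aggregates are computed after WHERE

Fix: Group first, then use HAVING for the count condition

Corrected query:
SELECT kind FROM sensors GROUP BY kind HAVING COUNT(*) > 1

Result:
kind  
------
co2   
motion
sound 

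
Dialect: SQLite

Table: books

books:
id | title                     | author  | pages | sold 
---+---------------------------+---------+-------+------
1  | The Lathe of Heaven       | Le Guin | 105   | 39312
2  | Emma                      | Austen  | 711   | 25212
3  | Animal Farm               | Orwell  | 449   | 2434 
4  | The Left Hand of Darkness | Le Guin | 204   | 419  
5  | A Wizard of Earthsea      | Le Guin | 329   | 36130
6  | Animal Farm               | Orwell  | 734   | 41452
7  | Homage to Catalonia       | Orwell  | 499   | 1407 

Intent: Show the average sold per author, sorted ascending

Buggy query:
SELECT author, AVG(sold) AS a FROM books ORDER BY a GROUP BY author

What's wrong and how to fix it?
Bug: GROUP BY must precede ORDER BY

Fix: Move ORDER BY to the end, after GROUP BY

Corrected query:
SELECT author, AVG(sold) AS a FROM books GROUP BY author ORDER BY a

Result:
author  | a           
--------+-------------
Orwell  | 15097.666667
Austen  | 25212       
Le Guin | 25287       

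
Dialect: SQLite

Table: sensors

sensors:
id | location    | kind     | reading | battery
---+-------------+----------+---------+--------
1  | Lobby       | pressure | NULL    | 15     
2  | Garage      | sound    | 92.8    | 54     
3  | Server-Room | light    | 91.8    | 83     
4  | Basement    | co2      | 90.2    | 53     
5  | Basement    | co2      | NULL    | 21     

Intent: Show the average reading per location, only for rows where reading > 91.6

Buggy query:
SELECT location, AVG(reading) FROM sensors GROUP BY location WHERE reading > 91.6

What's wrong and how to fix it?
Bug: WHERE cannot follow GROUP BY

Fix: Move the WHERE clause before GROUP BY

Corrected query:
SELECT location, AVG(reading) FROM sensors WHERE reading > 91.6 GROUP BY location

Result:
location    | AVG(reading)
------------+-------------
Garage      | 92.8        
Server-Room | 91.8        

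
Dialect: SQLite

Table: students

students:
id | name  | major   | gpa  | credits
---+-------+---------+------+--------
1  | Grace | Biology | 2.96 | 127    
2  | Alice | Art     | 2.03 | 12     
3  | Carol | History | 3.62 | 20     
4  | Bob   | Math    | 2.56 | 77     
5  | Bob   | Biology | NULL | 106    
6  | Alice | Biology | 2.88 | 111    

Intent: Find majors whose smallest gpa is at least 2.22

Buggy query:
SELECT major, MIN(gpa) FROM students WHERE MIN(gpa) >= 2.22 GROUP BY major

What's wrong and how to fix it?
Bug: Aggregates like MIN are computed per group after WHERE runs

Fix: Replace WHERE with HAVING after the GROUP BY

Corrected query:
SELECT major, MIN(gpa) FROM students GROUP BY major HAVING MIN(gpa) >= 2.22

Result:
major   | MIN(gpa)
--------+---------
Biology | 2.88    
History | 3.62    
Math    | 2.56    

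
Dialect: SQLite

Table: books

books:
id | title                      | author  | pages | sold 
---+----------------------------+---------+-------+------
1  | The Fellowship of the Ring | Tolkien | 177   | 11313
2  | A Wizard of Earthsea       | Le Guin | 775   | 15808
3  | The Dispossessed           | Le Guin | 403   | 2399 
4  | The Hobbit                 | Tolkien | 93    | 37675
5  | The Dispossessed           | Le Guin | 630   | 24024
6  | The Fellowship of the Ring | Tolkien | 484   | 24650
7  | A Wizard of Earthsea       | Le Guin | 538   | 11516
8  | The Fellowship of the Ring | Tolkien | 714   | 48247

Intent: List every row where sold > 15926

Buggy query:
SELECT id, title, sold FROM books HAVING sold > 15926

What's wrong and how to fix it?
Bug: This is a non-aggregate query (no GROUP BY, no aggregates), so in SQLite the HAVING clause is invalid here; a row-level condition belongs in WHERE

Fix: Replace HAVING with WHERE since the condition applies to individual rows

Corrected query:
SELECT id, title, sold FROM books WHERE sold > 15926

Result:
id | title                      | sold 
---+----------------------------+------
4  | The Hobbit                 | 37675
5  | The Dispossessed           | 24024
6  | The Fellowship of the Ring | 24650
8  | The Fellowship of the Ring | 48247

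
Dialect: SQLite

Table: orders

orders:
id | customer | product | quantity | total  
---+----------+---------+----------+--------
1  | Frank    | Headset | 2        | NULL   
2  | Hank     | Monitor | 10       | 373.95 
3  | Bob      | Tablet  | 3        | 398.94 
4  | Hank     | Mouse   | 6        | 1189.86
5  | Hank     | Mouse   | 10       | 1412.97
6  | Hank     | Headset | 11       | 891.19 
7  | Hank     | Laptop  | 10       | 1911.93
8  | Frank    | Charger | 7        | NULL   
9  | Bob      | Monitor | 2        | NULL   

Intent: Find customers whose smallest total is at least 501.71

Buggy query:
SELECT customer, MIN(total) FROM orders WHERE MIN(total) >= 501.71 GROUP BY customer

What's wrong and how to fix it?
Bug: Aggregates like MIN are computed per group after WHERE runs

Fix: Use HAVING for the per-group MIN condition

Corrected query:
SELECT customer, MIN(total) FROM orders GROUP BY customer HAVING MIN(total) >= 501.71

Result:
(no rows)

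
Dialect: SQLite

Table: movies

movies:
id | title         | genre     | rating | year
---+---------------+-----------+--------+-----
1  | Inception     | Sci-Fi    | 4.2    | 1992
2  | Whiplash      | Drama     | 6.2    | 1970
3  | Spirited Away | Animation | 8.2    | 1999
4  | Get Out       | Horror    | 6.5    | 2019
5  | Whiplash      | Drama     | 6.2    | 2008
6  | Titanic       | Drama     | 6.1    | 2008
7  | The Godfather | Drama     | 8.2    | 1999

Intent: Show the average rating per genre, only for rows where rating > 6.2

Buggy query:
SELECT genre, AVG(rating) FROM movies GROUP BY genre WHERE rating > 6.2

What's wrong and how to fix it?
Bug: WHERE cannot follow GROUP BY

Fix: Move the WHERE clause before GROUP BY

Corrected query:
SELECT genre, AVG(rating) FROM movies WHERE rating > 6.2 GROUP BY genre

Result:
genre     | AVG(rating)
----------+------------
Animation | 8.2        
Drama     | 8.2        
Horror    | 6.5        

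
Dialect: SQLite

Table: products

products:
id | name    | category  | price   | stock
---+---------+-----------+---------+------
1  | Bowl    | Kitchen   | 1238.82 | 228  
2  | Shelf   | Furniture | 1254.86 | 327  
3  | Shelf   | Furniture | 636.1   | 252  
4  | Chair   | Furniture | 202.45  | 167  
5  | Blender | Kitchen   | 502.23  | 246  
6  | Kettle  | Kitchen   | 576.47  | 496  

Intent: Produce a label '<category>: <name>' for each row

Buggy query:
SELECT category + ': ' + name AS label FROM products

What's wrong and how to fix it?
Bug: SQLite uses || for string concatenation; + coerces text to numbers (yielding 0)

Fix: Replace + with || to concatenate text

Corrected query:
SELECT category || ': ' || name AS label FROM products

Result:
label           
----------------
Kitchen: Bowl   
Furniture: Shelf
Furniture: Shelf
Furniture: Chair
Kitchen: Blender
Kitchen: Kettle 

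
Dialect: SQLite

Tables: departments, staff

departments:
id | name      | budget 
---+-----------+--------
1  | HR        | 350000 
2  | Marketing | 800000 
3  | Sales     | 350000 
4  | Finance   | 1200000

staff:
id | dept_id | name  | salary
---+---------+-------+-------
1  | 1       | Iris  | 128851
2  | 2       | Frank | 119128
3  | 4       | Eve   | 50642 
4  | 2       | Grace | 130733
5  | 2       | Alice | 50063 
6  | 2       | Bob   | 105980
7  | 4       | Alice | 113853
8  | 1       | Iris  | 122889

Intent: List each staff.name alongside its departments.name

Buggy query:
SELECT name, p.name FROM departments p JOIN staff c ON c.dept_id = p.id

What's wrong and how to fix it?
Bug: Both tables have a 'name' column; the unqualified reference is ambiguous

Fix: Qualify the column with its table alias (c.name)

Corrected query:
SELECT c.name, p.name FROM departments p JOIN staff c ON c.dept_id = p.id

Result:
name  | name     
------+----------
Iris  | HR       
Frank | Marketing
Eve   | Finance  
Grace | Marketing
Alice | Marketing
Bob   | Marketing
Alice | Finance  
Iris  | HR       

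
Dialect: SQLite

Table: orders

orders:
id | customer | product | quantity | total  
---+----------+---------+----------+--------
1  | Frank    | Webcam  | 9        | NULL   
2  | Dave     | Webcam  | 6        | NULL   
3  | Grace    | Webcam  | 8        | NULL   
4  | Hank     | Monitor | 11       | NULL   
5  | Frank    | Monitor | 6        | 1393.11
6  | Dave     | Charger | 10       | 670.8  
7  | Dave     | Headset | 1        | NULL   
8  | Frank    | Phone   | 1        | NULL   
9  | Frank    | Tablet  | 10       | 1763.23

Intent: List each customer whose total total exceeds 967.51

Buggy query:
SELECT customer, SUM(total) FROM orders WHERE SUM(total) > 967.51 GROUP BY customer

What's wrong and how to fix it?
Bug: Aggregate functions cannot appear in a WHERE clause

Fix: Use HAVING (which filters groups after aggregation) instead of WHERE

Corrected query:
SELECT customer, SUM(total) FROM orders GROUP BY customer HAVING SUM(total) > 967.51

Result:
customer | SUM(total)
---------+-----------
Frank    | 3156.34   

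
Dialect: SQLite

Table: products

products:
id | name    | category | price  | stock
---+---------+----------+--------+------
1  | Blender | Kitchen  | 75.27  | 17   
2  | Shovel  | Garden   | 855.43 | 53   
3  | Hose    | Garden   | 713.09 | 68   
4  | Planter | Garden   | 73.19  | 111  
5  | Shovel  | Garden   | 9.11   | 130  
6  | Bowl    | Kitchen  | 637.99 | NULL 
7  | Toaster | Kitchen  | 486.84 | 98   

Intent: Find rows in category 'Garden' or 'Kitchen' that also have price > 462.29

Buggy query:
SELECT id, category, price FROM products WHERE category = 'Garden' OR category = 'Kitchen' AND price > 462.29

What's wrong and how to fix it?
Bug: Without parentheses, AND is evaluated before OR, so the price filter only applies to the 'Kitchen' branch

Fix: Add parentheses around the OR so the AND applies to both alternatives

Corrected query:
SELECT id, category, price FROM products WHERE (category = 'Garden' OR category = 'Kitchen') AND price > 462.29

Result:
id | category | price 
---+----------+-------
2  | Garden   | 855.43
3  | Garden   | 713.09
6  | Kitchen  | 637.99
7  | Kitchen  | 486.84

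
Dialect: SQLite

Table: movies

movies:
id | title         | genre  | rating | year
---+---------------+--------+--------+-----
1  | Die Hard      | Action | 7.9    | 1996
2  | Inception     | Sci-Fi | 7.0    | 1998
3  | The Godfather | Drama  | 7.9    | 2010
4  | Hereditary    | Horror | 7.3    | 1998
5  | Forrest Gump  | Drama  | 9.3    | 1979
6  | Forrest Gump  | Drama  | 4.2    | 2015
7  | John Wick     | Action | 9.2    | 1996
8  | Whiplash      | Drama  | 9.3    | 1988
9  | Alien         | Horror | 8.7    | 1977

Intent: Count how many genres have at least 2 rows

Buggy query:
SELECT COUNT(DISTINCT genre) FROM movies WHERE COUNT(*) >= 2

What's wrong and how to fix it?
Bug: WHERE filters individual rows, not groups, so a group-level COUNT is invalid there

Fix: Use a subquery that GROUPs and filters with HAVING, then count its rows

Corrected query:
SELECT COUNT(*) FROM (SELECT genre FROM movies GROUP BY genre HAVING COUNT(*) >= 2)

Result:
COUNT(*)
--------
3       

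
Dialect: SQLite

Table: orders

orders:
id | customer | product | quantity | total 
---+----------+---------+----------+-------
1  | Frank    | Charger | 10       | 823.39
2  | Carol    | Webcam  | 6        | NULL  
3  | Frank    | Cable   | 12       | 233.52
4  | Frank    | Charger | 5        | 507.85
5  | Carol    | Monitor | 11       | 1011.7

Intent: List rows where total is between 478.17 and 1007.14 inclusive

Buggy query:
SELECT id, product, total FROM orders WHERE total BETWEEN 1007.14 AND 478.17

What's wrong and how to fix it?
Bug: The bounds are reversed; BETWEEN a AND b requires a <= b to match anything

Fix: Swap the bounds so the smaller value comes first

Corrected query:
SELECT id, product, total FROM orders WHERE total BETWEEN 478.17 AND 1007.14

Result:
id | product | total 
---+---------+-------
1  | Charger | 823.39
4  | Charger | 507.85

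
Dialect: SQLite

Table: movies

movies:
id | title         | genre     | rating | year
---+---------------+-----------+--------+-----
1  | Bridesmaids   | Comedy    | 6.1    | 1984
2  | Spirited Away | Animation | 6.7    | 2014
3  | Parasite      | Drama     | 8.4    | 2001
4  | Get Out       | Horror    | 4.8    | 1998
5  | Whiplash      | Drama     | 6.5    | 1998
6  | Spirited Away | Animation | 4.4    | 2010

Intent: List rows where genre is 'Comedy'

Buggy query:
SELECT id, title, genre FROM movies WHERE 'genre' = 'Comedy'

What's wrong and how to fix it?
Bug: Single quotes denote string literals in SQL; the column name is being compared as a constant string

Fix: Reference the column as genre without single quotes

Corrected query:
SELECT id, title, genre FROM movies WHERE genre = 'Comedy'

Result:
id | title       | genre 
---+-------------+-------
1  | Bridesmaids | Comedy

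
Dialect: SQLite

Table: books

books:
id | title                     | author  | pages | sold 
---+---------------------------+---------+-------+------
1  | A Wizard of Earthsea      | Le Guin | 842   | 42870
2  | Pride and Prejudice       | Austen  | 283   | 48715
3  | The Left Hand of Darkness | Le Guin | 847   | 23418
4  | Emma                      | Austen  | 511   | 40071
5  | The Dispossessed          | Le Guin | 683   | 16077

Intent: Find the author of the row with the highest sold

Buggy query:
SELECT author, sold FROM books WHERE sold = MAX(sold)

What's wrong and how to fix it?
Bug: MAX(sold) is an aggregate and cannot be used directly in WHERE

Fix: Use a subquery: WHERE sold = (SELECT MAX(sold) FROM books)

Corrected query:
SELECT author, sold FROM books WHERE sold = (SELECT MAX(sold) FROM books)

Result:
author | sold 
-------+------
Austen | 48715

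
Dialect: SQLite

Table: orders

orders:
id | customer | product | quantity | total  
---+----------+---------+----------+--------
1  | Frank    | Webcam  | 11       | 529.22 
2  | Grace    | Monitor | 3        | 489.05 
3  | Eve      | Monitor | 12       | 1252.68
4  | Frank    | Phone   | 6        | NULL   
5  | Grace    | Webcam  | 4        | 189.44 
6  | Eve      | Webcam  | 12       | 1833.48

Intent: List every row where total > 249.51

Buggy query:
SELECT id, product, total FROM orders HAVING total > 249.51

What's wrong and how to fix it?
Bug: HAVING filters the output of aggregation, but this query has no GROUP BY and no aggregate functions, so SQLite rejects it (HAVING clause on a non-aggregate query); the condition here is per row

Fix: Use WHERE for row-level filtering

Corrected query:
SELECT id, product, total FROM orders WHERE total > 249.51

Result:
id | product | total  
---+---------+--------
1  | Webcam  | 529.22 
2  | Monitor | 489.05 
3  | Monitor | 1252.68
6  | Webcam  | 1833.48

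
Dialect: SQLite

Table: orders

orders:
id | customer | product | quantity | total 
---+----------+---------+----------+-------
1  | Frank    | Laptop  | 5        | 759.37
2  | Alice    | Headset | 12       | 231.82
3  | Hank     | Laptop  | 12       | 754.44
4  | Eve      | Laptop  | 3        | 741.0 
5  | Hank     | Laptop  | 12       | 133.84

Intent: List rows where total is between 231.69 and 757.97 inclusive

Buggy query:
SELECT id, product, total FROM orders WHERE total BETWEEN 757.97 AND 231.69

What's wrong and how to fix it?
Bug: The bounds are reversed; BETWEEN a AND b requires a <= b to match anything

Fix: Swap the bounds so the smaller value comes first

Corrected query:
SELECT id, product, total FROM orders WHERE total BETWEEN 231.69 AND 757.97

Result:
id | product | total 
---+---------+-------
2  | Headset | 231.82
3  | Laptop  | 754.44
4  | Laptop  | 741   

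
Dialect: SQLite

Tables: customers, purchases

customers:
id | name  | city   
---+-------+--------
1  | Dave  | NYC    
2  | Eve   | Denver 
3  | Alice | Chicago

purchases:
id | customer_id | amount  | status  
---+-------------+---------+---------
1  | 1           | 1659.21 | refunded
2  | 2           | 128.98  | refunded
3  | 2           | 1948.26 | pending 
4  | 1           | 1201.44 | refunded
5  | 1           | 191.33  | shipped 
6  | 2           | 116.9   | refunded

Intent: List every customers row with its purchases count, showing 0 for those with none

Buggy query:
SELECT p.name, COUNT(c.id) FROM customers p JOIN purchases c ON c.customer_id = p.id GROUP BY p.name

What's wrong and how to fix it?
Bug: An inner join excludes parents with zero children

Fix: Switch to LEFT JOIN to retain unmatched parent rows

Corrected query:
SELECT p.name, COUNT(c.id) FROM customers p LEFT JOIN purchases c ON c.customer_id = p.id GROUP BY p.name

Result:
name  | COUNT(c.id)
------+------------
Alice | 0          
Dave  | 3          
Eve   | 3          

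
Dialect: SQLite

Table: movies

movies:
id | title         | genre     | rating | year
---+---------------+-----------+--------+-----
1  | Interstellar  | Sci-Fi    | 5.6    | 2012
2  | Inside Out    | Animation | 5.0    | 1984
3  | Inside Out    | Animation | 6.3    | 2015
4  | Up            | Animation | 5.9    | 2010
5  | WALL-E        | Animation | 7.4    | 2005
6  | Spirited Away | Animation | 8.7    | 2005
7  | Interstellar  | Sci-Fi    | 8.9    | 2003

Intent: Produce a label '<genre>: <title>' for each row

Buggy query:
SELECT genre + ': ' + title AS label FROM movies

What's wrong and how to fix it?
Bug: SQLite uses || for string concatenation; + coerces text to numbers (yielding 0)

Fix: Replace + with || to concatenate text

Corrected query:
SELECT genre || ': ' || title AS label FROM movies

Result:
label                   
------------------------
Sci-Fi: Interstellar    
Animation: Inside Out   
Animation: Inside Out   
Animation: Up           
Animation: WALL-E       
Animation: Spirited Away
Sci-Fi: Interstellar    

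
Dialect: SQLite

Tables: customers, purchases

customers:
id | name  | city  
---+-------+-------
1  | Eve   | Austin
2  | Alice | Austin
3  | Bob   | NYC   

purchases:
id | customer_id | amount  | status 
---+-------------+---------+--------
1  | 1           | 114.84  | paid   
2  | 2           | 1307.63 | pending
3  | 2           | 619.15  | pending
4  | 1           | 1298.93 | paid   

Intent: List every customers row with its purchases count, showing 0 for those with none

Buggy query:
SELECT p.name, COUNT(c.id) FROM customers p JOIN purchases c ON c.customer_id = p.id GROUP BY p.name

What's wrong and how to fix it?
Bug: INNER JOIN drops customers rows that have no matching purchases rows

Fix: Switch to LEFT JOIN to retain unmatched parent rows

Corrected query:
SELECT p.name, COUNT(c.id) FROM customers p LEFT JOIN purchases c ON c.customer_id = p.id GROUP BY p.name

Result:
name  | COUNT(c.id)
------+------------
Alice | 2          
Bob   | 0          
Eve   | 2          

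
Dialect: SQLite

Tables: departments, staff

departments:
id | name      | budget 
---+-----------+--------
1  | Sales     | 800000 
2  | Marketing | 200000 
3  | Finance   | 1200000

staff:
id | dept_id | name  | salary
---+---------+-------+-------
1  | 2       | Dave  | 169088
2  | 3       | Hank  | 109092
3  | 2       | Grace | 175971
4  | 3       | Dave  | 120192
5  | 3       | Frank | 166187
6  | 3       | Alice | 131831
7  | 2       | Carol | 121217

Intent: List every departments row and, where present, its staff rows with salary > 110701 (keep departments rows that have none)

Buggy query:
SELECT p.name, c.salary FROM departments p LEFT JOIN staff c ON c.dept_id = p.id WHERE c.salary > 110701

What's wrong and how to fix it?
Bug: A WHERE condition on the right-hand table after LEFT JOIN drops unmatched parents

Fix: Move the right-table condition into the ON clause so unmatched parents are kept

Corrected query:
SELECT p.name, c.salary FROM departments p LEFT JOIN staff c ON c.dept_id = p.id AND c.salary > 110701

Result:
name      | salary
----------+-------
Sales     | NULL  
Marketing | 121217
Marketing | 169088
Marketing | 175971
Finance   | 120192
Finance   | 131831
Finance   | 166187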